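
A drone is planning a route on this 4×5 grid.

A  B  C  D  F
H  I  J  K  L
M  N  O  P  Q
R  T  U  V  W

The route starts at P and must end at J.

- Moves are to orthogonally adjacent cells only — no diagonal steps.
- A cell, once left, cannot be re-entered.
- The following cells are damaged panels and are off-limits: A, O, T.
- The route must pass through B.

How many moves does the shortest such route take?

Any route passes through B somewhere between P and J. Summing Manhattan distances along the two legs (P → B → J) gives a lower bound of 4 + 2 = 6 moves.
A route of 6 moves achieves this: P → K → D → C → B → I → J.
Since 6 matches the lower bound, it is optimal.

6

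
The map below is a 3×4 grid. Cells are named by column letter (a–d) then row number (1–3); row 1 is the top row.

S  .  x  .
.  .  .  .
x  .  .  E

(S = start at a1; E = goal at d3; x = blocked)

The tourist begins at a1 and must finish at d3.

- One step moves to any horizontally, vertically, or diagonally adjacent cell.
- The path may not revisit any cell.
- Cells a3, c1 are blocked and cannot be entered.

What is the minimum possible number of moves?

3

With diagonal moves allowed, the Chebyshev distance max(|Δrow|,|Δcol|) from a1 to d3 is 3, so at least 3 moves are needed.
A route of 3 moves achieves this: a1 → b1 → c2 → d3.
Since 3 matches the lower bound, it is optimal.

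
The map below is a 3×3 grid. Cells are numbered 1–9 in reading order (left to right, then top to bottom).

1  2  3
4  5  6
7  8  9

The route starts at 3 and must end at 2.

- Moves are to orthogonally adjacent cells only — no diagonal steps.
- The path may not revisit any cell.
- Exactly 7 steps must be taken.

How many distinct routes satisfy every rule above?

Need simple routes of exactly 7 moves from 3 to 2 (Manhattan distance 1, so 3 moves are spent on a detour and 3 undoing it).
Enumerating: 3 6 9 8 5 4 1 2 | 3 6 9 8 7 4 1 2 | 3 6 9 8 7 4 5 2 | 3 6 5 8 7 4 1 2.
That gives 4 routes.

4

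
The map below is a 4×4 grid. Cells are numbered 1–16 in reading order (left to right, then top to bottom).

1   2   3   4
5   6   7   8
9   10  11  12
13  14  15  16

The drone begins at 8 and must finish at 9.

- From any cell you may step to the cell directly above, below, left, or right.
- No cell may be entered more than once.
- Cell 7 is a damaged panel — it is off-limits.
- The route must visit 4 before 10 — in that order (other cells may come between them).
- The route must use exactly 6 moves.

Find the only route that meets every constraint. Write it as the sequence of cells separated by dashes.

The waypoints must appear in the order 4, 10, with no cell reused.
Route from 8: up to 4, 2× left (reaching 2), 2× down (reaching 10), left to 9 — 6 moves in all.
Check: order respected (4 at step 1, 10 at step 5); 6 moves as required.

8 - 4 - 3 - 2 - 6 - 10 - 9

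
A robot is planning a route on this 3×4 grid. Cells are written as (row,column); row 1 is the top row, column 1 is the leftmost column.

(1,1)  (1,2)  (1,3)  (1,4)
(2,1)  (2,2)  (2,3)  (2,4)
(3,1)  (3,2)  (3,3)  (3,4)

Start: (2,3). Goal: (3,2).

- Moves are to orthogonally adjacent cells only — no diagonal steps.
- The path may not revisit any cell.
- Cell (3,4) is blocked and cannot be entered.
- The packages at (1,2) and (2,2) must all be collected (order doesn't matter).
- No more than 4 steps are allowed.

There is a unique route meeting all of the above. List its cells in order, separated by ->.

The 4-move cap with required stops at (1,2), (2,2) leaves no slack for detours.
Route from (2,3): up 1 to (1,3), left 1 to (1,2), down 2 to (3,2) — 4 moves in all.
Check: all required cells visited; 4 ≤ 4 moves.

(2,3) -> (1,3) -> (1,2) -> (2,2) -> (3,2)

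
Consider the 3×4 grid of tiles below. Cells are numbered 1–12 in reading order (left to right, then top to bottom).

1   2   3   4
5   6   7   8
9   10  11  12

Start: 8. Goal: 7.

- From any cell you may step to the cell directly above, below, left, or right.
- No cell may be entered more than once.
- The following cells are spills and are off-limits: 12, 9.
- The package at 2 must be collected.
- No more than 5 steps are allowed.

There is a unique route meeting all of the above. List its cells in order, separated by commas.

The 5-move cap with required stops at 2 leaves no slack for detours.
Route from 8: up to 4, 2× left (reaching 2), down to 6, right to 7 — 5 moves in all.
Check: all required cells visited; 5 ≤ 5 moves.

8, 4, 3, 2, 6, 7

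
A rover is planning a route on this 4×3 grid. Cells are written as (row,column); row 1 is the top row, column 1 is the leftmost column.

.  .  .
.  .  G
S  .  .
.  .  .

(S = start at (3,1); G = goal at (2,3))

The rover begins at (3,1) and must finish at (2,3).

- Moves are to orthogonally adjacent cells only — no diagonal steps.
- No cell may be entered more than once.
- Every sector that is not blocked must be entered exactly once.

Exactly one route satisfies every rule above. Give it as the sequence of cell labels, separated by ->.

(3,1) -> (4,1) -> (4,2) -> (4,3) -> (3,3) -> (3,2) -> (2,2) -> (2,1) -> (1,1) -> (1,2) -> (1,3) -> (2,3)

Need to visit all 12 open cells exactly once, starting at (3,1) and ending at (2,3).
Cell (1,3) has only two open neighbours ((2,3) and (1,2)), so the path must pass straight through it: one of those is the cell it's entered from and the other is where it exits.
Route from (3,1): down 1 to (4,1), right 2 to (4,3), up 1 to (3,3), left 1 to (3,2), up 1 to (2,2), left 1 to (2,1), up 1 to (1,1), right 2 to (1,3), down 1 to (2,3) — 11 moves in all.
Check: all 12 open cells covered.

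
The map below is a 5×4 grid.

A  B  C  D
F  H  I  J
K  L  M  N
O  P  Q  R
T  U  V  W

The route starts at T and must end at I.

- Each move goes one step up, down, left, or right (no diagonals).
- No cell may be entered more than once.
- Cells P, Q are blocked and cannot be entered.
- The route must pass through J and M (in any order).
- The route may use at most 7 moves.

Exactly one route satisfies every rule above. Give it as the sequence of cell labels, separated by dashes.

Any route must reach J and M and still end at I within 7 moves, so the order of the required stops is forced.
Route from T: 2× up (reaching K), 3× right (reaching N), up to J, left to I — 7 moves in all.
Check: all required cells visited; 7 ≤ 7 moves.

T - O - K - L - M - N - J - I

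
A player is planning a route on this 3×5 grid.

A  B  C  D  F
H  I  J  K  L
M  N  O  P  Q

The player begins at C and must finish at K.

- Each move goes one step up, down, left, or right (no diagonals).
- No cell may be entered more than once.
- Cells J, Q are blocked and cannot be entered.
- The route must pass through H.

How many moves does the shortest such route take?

Any route passes through H somewhere between C and K. Summing Manhattan distances along the two legs (C → H → K) gives a lower bound of 3 + 3 = 6 moves.
That bound ignores the blocked cells. Measuring each leg by the fewest moves that actually steer around them (C→H: 3; H→K: 5) raises the lower bound to 8.
A route of 8 moves exists: C → B → I → H → M → N → O → P → K.
Since 8 matches that lower bound, it is optimal.

8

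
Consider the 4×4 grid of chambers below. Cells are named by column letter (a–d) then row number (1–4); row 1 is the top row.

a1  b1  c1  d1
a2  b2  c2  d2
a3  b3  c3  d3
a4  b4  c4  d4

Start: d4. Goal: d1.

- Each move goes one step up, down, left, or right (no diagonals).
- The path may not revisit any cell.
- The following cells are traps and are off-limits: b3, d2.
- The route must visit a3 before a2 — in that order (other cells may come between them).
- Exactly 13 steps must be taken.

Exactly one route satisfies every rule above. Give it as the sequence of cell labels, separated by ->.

The waypoints must appear in the order a3, a2, with no cell reused.
Route from d4: up 1 to d3, left 1 to c3, down 1 to c4, left 2 to a4, up 3 to a1, right 1 to b1, down 1 to b2, right 1 to c2, up 1 to c1, right 1 to d1 — 13 moves in all.
Check: order respected (a3 at step 6, a2 at step 7); 13 moves as required.

d4 -> d3 -> c3 -> c4 -> b4 -> a4 -> a3 -> a2 -> a1 -> b1 -> b2 -> c2 -> c1 -> d1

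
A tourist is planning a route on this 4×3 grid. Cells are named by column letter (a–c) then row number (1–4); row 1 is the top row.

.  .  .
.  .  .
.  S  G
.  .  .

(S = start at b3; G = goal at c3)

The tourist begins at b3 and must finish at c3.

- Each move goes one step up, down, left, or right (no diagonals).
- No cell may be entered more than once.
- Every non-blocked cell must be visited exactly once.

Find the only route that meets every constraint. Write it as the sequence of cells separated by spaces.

b3 b2 c2 c1 b1 a1 a2 a3 a4 b4 c4 c3

Need to visit all 12 open cells exactly once, starting at b3 and ending at c3.
Cell c1 has only two open neighbours (c2 and b1), so the path must pass straight through it: one of those is the cell it's entered from and the other is where it exits.
Route from b3: up to b2, right to c2, up to c1, 2× left (reaching a1), 3× down (reaching a4), 2× right (reaching c4), up to c3 — 11 moves in all.
Check: all 12 open cells covered.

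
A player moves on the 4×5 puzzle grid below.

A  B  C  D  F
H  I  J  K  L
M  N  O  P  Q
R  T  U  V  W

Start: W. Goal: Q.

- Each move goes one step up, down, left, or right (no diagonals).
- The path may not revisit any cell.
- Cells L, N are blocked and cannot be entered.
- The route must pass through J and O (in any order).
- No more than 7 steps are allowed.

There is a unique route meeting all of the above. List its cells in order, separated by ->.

W -> V -> U -> O -> J -> K -> P -> Q

The 7-move cap with required stops at J, O leaves no slack for detours.
Route from W: left 2 to U, up 2 to J, right 1 to K, down 1 to P, right 1 to Q — 7 moves in all.
Check: all required cells visited; 7 ≤ 7 moves.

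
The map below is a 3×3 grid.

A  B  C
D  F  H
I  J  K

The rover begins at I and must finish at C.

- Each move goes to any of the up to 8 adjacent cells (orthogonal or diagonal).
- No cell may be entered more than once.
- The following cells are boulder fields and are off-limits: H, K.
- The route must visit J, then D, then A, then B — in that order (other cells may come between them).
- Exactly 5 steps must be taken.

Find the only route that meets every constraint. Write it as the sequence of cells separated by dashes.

I - J - D - A - B - C

The waypoints must appear in the order J, D, A, B, with no cell reused.
Route from I: right 1 to J, up-left 1 to D, up 1 to A, right 2 to C — 5 moves in all.
Check: order respected (J at step 1, D at step 2, A at step 3, B at step 4); 5 moves as required.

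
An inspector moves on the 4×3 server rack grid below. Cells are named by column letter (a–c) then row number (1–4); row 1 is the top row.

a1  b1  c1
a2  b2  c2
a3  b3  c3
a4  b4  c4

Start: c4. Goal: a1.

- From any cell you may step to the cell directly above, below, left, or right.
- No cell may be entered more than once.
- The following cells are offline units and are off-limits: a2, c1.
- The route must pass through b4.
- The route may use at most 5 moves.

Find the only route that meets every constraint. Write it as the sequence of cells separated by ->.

c4 -> b4 -> b3 -> b2 -> b1 -> a1

The 5-move cap with required stops at b4 leaves no slack for detours.
Route from c4: left to b4, 3× up (reaching b1), left to a1 — 5 moves in all.
Check: all required cells visited; 5 ≤ 5 moves.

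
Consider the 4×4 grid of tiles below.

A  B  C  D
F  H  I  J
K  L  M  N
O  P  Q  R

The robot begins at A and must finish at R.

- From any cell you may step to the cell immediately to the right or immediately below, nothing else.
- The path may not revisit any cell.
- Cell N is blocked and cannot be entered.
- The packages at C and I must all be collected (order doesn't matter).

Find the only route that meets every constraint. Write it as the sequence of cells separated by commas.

A, B, C, I, M, Q, R

Moves only go right or down, so the column and row indices never decrease.
Route from A: 2× right (reaching C), 3× down (reaching Q), right to R — 6 moves in all.
Check: all required cells visited.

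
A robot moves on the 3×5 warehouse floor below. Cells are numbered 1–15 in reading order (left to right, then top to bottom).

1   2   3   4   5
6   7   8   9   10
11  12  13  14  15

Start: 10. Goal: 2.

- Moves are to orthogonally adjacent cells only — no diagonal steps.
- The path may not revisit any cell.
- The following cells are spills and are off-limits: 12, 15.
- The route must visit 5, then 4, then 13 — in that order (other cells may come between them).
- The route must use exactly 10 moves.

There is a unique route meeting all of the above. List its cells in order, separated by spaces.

10 5 4 9 14 13 8 7 6 1 2

The waypoints must appear in the order 5, 4, 13, with no cell reused.
Route from 10: up to 5, left to 4, 2× down (reaching 14), left to 13, up to 8, 2× left (reaching 6), up to 1, right to 2 — 10 moves in all.
Check: order respected (5 at step 1, 4 at step 2, 13 at step 5); 10 moves as required.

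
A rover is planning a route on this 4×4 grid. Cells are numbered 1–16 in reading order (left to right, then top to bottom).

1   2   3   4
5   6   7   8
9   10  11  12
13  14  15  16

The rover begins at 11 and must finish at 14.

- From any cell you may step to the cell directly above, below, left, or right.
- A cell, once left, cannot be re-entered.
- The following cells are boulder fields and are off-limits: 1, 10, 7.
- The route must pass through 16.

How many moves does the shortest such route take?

Any route passes through 16 somewhere between 11 and 14. Summing Manhattan distances along the two legs (11 → 16 → 14) gives a lower bound of 2 + 2 = 4 moves.
A route of 4 moves achieves this: 11 → 12 → 16 → 15 → 14.
Since 4 matches the lower bound, it is optimal.

4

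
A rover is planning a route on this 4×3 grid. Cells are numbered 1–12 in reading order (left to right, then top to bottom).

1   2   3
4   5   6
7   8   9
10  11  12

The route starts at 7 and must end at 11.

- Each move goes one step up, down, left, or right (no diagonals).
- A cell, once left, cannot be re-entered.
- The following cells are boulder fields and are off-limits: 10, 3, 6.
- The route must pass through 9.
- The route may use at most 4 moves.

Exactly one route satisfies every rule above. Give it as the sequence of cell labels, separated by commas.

The 4-move cap with required stops at 9 leaves no slack for detours.
Route from 7: 2× right (reaching 9), down to 12, left to 11 — 4 moves in all.
Check: all required cells visited; 4 ≤ 4 moves.

7, 8, 9, 12, 11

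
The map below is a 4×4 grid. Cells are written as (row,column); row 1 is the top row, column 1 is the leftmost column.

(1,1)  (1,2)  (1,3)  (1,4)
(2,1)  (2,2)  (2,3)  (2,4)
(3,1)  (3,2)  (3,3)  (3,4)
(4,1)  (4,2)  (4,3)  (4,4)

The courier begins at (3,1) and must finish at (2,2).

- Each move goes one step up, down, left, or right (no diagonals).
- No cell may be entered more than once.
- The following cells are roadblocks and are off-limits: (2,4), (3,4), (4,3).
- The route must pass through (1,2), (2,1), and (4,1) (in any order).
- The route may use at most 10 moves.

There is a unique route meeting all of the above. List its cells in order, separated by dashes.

The budget equals the shortest possible length, so every move has to be on a shortest route through the required cells.
Route from (3,1): down to (4,1), right to (4,2), up to (3,2), right to (3,3), 2× up (reaching (1,3)), 2× left (reaching (1,1)), down to (2,1), right to (2,2) — 10 moves in all.
Check: all required cells visited; 10 ≤ 10 moves.

(3,1) - (4,1) - (4,2) - (3,2) - (3,3) - (2,3) - (1,3) - (1,2) - (1,1) - (2,1) - (2,2)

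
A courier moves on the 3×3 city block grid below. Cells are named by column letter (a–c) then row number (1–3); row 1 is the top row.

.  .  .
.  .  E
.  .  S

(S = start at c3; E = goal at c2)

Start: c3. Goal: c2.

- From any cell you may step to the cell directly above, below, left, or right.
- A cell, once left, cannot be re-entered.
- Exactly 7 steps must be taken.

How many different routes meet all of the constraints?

Need simple routes of exactly 7 moves from c3 to c2 (Manhattan distance 1, so 3 moves are spent on a detour and 3 undoing it).
Enumerating: c3 b3 b2 a2 a1 b1 c1 c2 | c3 b3 a3 a2 a1 b1 b2 c2 | c3 b3 a3 a2 a1 b1 c1 c2 | c3 b3 a3 a2 b2 b1 c1 c2.
That gives 4 routes.

4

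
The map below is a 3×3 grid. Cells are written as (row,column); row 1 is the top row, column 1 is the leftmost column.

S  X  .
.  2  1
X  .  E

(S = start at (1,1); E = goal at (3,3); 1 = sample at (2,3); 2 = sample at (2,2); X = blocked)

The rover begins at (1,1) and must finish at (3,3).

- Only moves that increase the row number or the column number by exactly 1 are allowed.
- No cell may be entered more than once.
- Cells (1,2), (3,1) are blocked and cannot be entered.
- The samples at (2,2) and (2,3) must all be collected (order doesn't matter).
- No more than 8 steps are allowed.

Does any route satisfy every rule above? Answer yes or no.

yes

One route that works: (1,1) → (2,1) → (2,2) → (2,3) → (3,3).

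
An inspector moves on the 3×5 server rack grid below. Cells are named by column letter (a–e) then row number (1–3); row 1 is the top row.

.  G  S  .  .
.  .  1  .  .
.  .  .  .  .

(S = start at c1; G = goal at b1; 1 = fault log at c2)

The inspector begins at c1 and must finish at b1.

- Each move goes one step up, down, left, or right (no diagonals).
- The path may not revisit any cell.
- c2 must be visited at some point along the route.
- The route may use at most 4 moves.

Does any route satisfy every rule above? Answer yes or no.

yes

One route that works: c1 → c2 → b2 → b1.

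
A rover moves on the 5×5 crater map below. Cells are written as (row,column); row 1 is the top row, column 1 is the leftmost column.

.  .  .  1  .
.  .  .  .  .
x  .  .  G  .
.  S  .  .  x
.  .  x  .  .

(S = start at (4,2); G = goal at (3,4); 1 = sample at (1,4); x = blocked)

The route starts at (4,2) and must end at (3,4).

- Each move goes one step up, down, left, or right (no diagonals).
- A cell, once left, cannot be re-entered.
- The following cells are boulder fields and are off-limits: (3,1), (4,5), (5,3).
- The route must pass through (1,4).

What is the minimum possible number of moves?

Any route passes through (1,4) somewhere between (4,2) and (3,4). Summing Manhattan distances along the two legs ((4,2) → (1,4) → (3,4)) gives a lower bound of 5 + 2 = 7 moves.
A route of 7 moves achieves this: (4,2) → (3,2) → (2,2) → (1,2) → (1,3) → (1,4) → (2,4) → (3,4).
Since 7 matches the lower bound, it is optimal.

7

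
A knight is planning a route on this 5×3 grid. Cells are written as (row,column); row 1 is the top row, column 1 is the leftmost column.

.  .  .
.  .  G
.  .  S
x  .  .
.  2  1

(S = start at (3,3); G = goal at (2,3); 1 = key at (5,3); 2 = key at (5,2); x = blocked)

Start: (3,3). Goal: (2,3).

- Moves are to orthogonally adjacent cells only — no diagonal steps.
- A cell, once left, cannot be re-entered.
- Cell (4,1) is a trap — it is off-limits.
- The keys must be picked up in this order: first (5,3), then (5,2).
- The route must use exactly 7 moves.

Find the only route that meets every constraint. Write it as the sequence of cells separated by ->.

The waypoints must appear in the order (5,3), (5,2), with no cell reused.
Route from (3,3): 2× down (reaching (5,3)), left to (5,2), 3× up (reaching (2,2)), right to (2,3) — 7 moves in all.
Check: order respected (1 at step 2, 2 at step 3); 7 moves as required.

(3,3) -> (4,3) -> (5,3) -> (5,2) -> (4,2) -> (3,2) -> (2,2) -> (2,3)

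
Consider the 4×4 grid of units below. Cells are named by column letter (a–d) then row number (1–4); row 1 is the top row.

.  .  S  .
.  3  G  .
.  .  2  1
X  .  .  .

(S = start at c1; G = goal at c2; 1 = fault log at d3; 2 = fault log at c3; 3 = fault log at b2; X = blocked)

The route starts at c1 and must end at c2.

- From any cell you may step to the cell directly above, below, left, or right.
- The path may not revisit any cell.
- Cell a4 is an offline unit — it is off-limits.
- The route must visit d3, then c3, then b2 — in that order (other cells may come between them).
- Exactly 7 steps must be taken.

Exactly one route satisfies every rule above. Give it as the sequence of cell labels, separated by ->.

c1 -> d1 -> d2 -> d3 -> c3 -> b3 -> b2 -> c2

The waypoints must appear in the order d3, c3, b2, with no cell reused.
Route from c1: right 1 to d1, down 2 to d3, left 2 to b3, up 1 to b2, right 1 to c2 — 7 moves in all.
Check: order respected (1 at step 3, 2 at step 4, 3 at step 6); 7 moves as required.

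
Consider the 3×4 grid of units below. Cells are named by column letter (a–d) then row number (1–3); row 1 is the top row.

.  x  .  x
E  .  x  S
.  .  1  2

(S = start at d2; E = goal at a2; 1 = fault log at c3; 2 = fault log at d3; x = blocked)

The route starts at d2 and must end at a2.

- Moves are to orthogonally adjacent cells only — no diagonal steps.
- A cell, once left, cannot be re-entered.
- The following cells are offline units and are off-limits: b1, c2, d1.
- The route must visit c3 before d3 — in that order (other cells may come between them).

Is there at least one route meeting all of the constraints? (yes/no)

Ignoring the required order, 2 revisit-free routes from d2 to a2 pass through all of c3 and d3; the waypoint orders that occur are d3 → c3 (2) — never c3 → d3.

no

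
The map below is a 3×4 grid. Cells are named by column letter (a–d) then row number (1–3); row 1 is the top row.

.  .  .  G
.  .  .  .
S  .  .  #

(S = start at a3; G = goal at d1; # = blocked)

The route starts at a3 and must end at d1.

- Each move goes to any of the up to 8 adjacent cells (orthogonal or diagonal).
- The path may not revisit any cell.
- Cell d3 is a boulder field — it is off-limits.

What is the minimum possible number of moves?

3

With diagonal moves allowed, the Chebyshev distance max(|Δrow|,|Δcol|) from a3 to d1 is 3, so at least 3 moves are needed.
A route of 3 moves achieves this: a3 → b2 → c1 → d1.
Since 3 matches the lower bound, it is optimal.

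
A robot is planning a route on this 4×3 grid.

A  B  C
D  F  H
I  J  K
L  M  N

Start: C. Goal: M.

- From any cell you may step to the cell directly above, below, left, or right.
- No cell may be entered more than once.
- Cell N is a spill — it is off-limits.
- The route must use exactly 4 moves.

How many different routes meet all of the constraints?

3

Need simple routes of exactly 4 moves from C to M (Manhattan distance 4, so 0 moves are spent on a detour and 0 undoing it).
Enumerating: C H K J M | C H F J M | C B F J M.
That gives 3 routes.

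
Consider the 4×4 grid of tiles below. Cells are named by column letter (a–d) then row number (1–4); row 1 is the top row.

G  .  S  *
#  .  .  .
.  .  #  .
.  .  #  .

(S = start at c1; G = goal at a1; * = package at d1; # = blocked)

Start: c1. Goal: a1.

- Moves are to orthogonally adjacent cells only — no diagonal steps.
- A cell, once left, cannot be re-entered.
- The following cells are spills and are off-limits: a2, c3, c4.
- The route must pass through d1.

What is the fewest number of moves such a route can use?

6

Any route passes through d1 somewhere between c1 and a1. Summing Manhattan distances along the two legs (c1 → d1 → a1) gives a lower bound of 1 + 3 = 4 moves.
The shortest route satisfying every rule uses 6 moves: c1 → d1 → d2 → c2 → b2 → b1 → a1.
The no-revisit rule (legs can't share cells) pushes the minimum above the 4-move bound; an exhaustive check rules out every length from 4 to 5, leaving 6 as the minimum.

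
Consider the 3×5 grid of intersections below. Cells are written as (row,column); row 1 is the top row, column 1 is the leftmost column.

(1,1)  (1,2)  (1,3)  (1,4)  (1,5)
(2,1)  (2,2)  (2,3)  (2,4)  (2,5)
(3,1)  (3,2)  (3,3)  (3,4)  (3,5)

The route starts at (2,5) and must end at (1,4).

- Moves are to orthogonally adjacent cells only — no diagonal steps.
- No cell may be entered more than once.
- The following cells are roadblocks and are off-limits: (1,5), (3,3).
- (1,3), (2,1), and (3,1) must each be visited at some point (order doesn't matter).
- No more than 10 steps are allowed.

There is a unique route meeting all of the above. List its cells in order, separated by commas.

Any route must reach (1,3), (2,1), and (3,1) and still end at (1,4) within 10 moves, so the order of the required stops is forced.
Route from (2,5): 3× left (reaching (2,2)), down to (3,2), left to (3,1), 2× up (reaching (1,1)), 3× right (reaching (1,4)) — 10 moves in all.
Check: all required cells visited; 10 ≤ 10 moves.

(2,5), (2,4), (2,3), (2,2), (3,2), (3,1), (2,1), (1,1), (1,2), (1,3), (1,4)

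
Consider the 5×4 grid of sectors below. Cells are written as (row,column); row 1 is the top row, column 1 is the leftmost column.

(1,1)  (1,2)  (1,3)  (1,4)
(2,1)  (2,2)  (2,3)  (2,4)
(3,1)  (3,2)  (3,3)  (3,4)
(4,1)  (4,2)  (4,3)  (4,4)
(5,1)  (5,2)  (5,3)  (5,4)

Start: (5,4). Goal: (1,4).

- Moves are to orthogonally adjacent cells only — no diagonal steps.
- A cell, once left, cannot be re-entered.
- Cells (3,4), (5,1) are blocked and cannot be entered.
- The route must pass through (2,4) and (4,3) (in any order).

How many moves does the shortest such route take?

Any route passes through (2,4) and (4,3) in some order between (5,4) and (1,4). Summing Manhattan distances along each leg and taking the cheapest ordering ((5,4) → (4,3) → (2,4) → (1,4)) gives a lower bound of 2 + 3 + 1 = 6 moves.
A route of 6 moves achieves this: (5,4) → (4,4) → (4,3) → (3,3) → (2,3) → (2,4) → (1,4).
Since 6 matches the lower bound, it is optimal.

6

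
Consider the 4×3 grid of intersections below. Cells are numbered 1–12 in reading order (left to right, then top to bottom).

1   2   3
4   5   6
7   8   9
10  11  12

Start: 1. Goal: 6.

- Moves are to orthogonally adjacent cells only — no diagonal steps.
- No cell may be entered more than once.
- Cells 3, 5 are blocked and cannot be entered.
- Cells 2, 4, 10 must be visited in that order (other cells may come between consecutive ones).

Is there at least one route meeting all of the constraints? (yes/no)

no

2 must be visited but has only one open neighbour (1), and it is neither the start nor the goal — the route would have to enter and leave through 1, re-entering it.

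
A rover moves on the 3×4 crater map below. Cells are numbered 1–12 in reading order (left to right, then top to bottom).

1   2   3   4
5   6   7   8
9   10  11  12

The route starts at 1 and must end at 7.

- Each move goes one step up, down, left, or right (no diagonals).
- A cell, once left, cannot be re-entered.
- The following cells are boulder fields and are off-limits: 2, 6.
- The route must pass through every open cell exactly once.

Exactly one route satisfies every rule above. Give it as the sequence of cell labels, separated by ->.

1 -> 5 -> 9 -> 10 -> 11 -> 12 -> 8 -> 4 -> 3 -> 7

Need to visit all 10 open cells exactly once, starting at 1 and ending at 7.
Cell 3 has only two open neighbours (7 and 4), so the path must pass straight through it: one of those is the cell it's entered from and the other is where it exits.
Route from 1: down 2 to 9, right 3 to 12, up 2 to 4, left 1 to 3, down 1 to 7 — 9 moves in all.
Check: all 10 open cells covered.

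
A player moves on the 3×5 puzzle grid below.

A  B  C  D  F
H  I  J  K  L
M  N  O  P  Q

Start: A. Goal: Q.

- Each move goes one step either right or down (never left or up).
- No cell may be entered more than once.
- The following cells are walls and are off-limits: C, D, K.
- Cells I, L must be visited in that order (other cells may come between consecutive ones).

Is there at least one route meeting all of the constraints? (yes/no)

Every right/down route from I to L runs into a blocked cell, so that leg cannot be completed.

no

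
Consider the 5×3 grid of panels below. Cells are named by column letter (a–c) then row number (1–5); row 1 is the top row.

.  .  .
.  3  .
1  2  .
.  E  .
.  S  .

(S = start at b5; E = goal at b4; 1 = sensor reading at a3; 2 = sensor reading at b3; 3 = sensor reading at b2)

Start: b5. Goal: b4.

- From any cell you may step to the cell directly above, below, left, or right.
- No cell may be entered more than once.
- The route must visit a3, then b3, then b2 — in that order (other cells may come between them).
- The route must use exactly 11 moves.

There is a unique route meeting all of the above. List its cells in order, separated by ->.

b5 -> a5 -> a4 -> a3 -> b3 -> b2 -> b1 -> c1 -> c2 -> c3 -> c4 -> b4

The waypoints must appear in the order a3, b3, b2, with no cell reused.
Route from b5: left to a5, 2× up (reaching a3), right to b3, 2× up (reaching b1), right to c1, 3× down (reaching c4), left to b4 — 11 moves in all.
Check: order respected (1 at step 3, 2 at step 4, 3 at step 5); 11 moves as required.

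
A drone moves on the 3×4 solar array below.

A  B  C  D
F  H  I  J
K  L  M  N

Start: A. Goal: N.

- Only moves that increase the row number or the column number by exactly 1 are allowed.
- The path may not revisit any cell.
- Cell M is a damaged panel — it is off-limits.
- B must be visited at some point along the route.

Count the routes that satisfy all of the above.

3

A right/down-only route from A to N makes exactly 2 down-moves and 3 right-moves in some order.
With no other constraints that would be C(5,2) = 10 routes.
Split at B and multiply the segment counts (each segment already excludes blocked cells): A→B: 1; B→N: 3; product = 3.
That gives 3 routes.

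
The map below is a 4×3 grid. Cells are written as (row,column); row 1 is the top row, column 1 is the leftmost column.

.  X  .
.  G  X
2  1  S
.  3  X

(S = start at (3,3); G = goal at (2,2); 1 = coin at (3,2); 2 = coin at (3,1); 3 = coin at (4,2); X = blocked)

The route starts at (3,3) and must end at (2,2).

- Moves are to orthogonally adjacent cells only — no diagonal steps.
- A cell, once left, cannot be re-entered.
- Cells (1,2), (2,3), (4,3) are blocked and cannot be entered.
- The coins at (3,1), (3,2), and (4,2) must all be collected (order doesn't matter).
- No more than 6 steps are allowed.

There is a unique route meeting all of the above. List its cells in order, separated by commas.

(3,3), (3,2), (4,2), (4,1), (3,1), (2,1), (2,2)

Any route must reach (3,1), (3,2), and (4,2) and still end at (2,2) within 6 moves, so the order of the required stops is forced.
Route from (3,3): left 1 to (3,2), down 1 to (4,2), left 1 to (4,1), up 2 to (2,1), right 1 to (2,2) — 6 moves in all.
Check: all required cells visited; 6 ≤ 6 moves.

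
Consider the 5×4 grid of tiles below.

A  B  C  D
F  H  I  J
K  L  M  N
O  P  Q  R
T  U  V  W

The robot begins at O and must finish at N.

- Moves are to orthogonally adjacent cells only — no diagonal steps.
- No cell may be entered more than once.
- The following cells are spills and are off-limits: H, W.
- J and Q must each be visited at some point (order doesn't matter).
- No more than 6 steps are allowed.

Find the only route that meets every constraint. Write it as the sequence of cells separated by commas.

O, P, Q, M, I, J, N

The 6-move cap with required stops at J, Q leaves no slack for detours.
Route from O: 2× right (reaching Q), 2× up (reaching I), right to J, down to N — 6 moves in all.
Check: all required cells visited; 6 ≤ 6 moves.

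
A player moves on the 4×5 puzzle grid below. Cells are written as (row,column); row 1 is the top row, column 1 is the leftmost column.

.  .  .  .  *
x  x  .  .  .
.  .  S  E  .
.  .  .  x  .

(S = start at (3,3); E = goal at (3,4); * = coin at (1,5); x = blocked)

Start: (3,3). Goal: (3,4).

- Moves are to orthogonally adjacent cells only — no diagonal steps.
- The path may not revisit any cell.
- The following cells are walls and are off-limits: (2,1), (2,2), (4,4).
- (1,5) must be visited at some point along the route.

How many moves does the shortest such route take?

7

Any route passes through (1,5) somewhere between (3,3) and (3,4). Summing Manhattan distances along the two legs ((3,3) → (1,5) → (3,4)) gives a lower bound of 4 + 3 = 7 moves.
A route of 7 moves achieves this: (3,3) → (2,3) → (1,3) → (1,4) → (1,5) → (2,5) → (3,5) → (3,4).
Since 7 matches the lower bound, it is optimal.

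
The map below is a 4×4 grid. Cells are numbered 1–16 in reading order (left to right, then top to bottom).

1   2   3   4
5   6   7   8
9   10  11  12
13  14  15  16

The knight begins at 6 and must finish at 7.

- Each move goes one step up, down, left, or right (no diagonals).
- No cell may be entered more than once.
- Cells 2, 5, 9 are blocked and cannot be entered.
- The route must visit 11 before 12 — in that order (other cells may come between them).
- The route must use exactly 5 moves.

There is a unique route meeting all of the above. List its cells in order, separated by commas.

The waypoints must appear in the order 11, 12, with no cell reused.
Route from 6: down 1 to 10, right 2 to 12, up 1 to 8, left 1 to 7 — 5 moves in all.
Check: order respected (11 at step 2, 12 at step 3); 5 moves as required.

6, 10, 11, 12, 8, 7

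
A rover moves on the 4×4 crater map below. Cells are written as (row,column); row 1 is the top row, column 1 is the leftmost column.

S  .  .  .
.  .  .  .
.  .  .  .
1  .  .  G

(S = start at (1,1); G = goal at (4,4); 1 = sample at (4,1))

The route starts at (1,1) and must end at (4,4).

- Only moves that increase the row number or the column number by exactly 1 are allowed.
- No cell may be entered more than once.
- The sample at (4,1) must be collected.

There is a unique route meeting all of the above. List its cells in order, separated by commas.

(1,1), (2,1), (3,1), (4,1), (4,2), (4,3), (4,4)

Moves only go right or down, so the column and row indices never decrease.
Route from (1,1): down 3 to (4,1), right 3 to (4,4) — 6 moves in all.
Check: all required cells visited.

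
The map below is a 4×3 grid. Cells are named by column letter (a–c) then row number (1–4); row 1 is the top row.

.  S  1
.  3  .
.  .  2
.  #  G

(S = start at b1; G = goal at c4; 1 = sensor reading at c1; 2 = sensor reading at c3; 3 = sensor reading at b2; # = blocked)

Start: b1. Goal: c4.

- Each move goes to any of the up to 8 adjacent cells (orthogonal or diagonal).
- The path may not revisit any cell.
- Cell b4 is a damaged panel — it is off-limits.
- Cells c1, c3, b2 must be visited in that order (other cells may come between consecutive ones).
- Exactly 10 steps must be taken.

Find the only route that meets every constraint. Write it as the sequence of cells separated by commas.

The waypoints must appear in the order c1, c3, b2, with no cell reused.
Route from b1: right to c1, 2× down (reaching c3), 2× up-left (reaching a1), 3× down (reaching a4), up-right to b3, down-right to c4 — 10 moves in all.
Check: order respected (1 at step 1, 2 at step 3, 3 at step 4); 10 moves as required.

b1, c1, c2, c3, b2, a1, a2, a3, a4, b3, c4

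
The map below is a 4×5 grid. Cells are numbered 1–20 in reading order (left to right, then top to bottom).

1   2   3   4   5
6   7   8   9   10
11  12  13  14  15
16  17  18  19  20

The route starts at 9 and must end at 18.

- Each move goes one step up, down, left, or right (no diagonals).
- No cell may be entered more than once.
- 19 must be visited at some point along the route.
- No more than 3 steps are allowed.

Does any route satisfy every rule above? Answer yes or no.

One route that works: 9 → 14 → 19 → 18.

yes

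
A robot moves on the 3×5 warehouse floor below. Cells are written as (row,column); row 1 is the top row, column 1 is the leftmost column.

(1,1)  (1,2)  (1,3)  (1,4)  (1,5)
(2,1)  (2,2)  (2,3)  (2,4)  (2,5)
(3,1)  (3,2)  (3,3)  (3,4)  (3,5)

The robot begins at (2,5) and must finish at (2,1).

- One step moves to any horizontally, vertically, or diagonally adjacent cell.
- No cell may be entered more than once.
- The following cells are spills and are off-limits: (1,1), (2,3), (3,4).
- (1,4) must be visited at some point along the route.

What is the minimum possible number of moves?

4

Any route passes through (1,4) somewhere between (2,5) and (2,1). Summing Chebyshev distances along the two legs ((2,5) → (1,4) → (2,1)) gives a lower bound of 1 + 3 = 4 moves.
A route of 4 moves achieves this: (2,5) → (1,4) → (1,3) → (1,2) → (2,1).
Since 4 matches the lower bound, it is optimal.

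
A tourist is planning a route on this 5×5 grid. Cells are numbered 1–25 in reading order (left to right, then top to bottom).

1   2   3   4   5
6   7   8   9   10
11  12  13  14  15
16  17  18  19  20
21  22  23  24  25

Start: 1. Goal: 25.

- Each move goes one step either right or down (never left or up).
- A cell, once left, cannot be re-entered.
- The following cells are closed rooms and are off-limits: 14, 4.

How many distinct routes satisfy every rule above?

A right/down-only route from 1 to 25 makes exactly 4 down-moves and 4 right-moves in some order.
With no other constraints that would be C(8,4) = 70 routes.
Subtract routes through each blocked cell (inclusion–exclusion for overlaps): − through 4: 5 − through 14: 30 + through 4&14: 3 → 38.
That gives 38 routes.

38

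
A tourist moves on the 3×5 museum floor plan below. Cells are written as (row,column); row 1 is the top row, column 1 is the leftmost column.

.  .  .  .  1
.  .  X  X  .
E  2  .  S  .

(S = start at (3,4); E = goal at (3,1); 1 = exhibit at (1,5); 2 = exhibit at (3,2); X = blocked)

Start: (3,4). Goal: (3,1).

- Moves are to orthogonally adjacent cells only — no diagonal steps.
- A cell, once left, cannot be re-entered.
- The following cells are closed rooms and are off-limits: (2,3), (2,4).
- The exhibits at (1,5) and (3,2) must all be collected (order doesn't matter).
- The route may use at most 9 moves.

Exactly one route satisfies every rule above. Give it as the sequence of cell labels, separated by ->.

(3,4) -> (3,5) -> (2,5) -> (1,5) -> (1,4) -> (1,3) -> (1,2) -> (2,2) -> (3,2) -> (3,1)

The 9-move cap with required stops at (1,5), (3,2) leaves no slack for detours.
Route from (3,4): right to (3,5), 2× up (reaching (1,5)), 3× left (reaching (1,2)), 2× down (reaching (3,2)), left to (3,1) — 9 moves in all.
Check: all required cells visited; 9 ≤ 9 moves.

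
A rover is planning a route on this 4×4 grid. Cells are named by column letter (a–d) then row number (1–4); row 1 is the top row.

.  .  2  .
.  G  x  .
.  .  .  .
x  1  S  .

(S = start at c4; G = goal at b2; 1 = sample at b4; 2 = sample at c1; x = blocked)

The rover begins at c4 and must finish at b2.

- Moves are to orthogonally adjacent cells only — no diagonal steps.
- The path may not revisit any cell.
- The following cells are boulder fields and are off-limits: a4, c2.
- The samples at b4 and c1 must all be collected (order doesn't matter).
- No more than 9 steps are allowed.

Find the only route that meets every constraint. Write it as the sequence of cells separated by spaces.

c4 b4 b3 c3 d3 d2 d1 c1 b1 b2

The 9-move cap with required stops at b4, c1 leaves no slack for detours.
Route from c4: left 1 to b4, up 1 to b3, right 2 to d3, up 2 to d1, left 2 to b1, down 1 to b2 — 9 moves in all.
Check: all required cells visited; 9 ≤ 9 moves.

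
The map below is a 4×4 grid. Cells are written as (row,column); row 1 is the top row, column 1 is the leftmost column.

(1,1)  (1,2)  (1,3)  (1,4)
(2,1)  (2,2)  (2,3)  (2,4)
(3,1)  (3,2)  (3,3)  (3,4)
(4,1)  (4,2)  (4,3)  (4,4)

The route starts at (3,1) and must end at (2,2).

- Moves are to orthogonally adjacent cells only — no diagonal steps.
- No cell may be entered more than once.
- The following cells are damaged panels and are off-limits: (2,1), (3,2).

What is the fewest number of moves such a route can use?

The Manhattan distance from (3,1) to (2,2) is |3−2| + |1−2| = 2, so at least 2 moves are needed.
That bound ignores the blocked cells. Measuring each leg by the fewest moves that actually steer around them ((3,1)→(2,2): 6) raises the lower bound to 6.
A route of 6 moves exists: (3,1) → (4,1) → (4,2) → (4,3) → (3,3) → (2,3) → (2,2).
Since 6 matches that lower bound, it is optimal.

6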